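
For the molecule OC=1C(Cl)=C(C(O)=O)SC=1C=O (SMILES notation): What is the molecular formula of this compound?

Walk through each heavy atom and fill implicit hydrogens from standard valence (C 4, N 3, O 2, S 2, halogen 1):
  atom 1: O, bond orders sum to 1 (valence 2) → 1 H
  atom 2: C, bond orders sum to 4 (valence 4) → 0 H
  atom 3: C, bond orders sum to 4 (valence 4) → 0 H
  atom 4: Cl (halogen, monovalent) → 0 H
  atom 5: C, bond orders sum to 4 (valence 4) → 0 H
  atom 6: C, bond orders sum to 4 (valence 4) → 0 H
  atom 7: O, bond orders sum to 1 (valence 2) → 1 H
  atom 8: O, bond orders sum to 2 (valence 2) → 0 H
  atom 9: S, bond orders sum to 2 (valence 2) → 0 H
  atom 10: C, bond orders sum to 4 (valence 4) → 0 H
  atom 11: C, bond orders sum to 3 (valence 4) → 1 H
  atom 12: O, bond orders sum to 2 (valence 2) → 0 H
Totals → C:6, H:3, Cl:1, O:4, S:1.

C6H3ClO4S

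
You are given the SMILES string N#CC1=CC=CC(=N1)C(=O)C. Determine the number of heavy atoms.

11

Every atom symbol written in the SMILES (organic subset) is one heavy atom; implicit H are not written.
Heavy atoms by element → C:8, N:2, O:1.
Total: 11.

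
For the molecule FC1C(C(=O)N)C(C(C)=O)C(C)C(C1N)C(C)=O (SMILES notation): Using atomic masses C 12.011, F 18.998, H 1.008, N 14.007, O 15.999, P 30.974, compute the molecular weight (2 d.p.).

258.29 g/mol

First, the molecular formula is C12H19FN2O3 (counting implicit H from valence).
  C: 12 × 12.011 = 144.132
  F: 1 × 18.998 = 18.998
  H: 19 × 1.008 = 19.152
  N: 2 × 14.007 = 28.014
  O: 3 × 15.999 = 47.997
Sum: 12×12.011 + 1×18.998 + 19×1.008 + 2×14.007 + 3×15.999 = 258.293 → 258.29 g/mol.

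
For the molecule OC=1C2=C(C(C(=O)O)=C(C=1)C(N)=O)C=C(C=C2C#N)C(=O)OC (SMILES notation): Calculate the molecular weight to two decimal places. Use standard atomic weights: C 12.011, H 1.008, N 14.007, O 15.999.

First, the molecular formula is C15H10N2O6 (counting implicit H from valence).
  C: 15 × 12.011 = 180.165
  H: 10 × 1.008 = 10.080
  N: 2 × 14.007 = 28.014
  O: 6 × 15.999 = 95.994
Sum: 15×12.011 + 10×1.008 + 2×14.007 + 6×15.999 = 314.253 → 314.25 g/mol.

314.25 g/mol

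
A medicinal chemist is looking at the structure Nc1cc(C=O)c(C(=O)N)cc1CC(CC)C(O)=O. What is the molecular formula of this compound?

Walk through each heavy atom and fill implicit hydrogens from standard valence (C 4, N 3, O 2, S 2, halogen 1); for lowercase aromatic atoms, an aromatic c carries 1 H when it has two neighbours and 0 H with three, and aromatic n carries 0 H:
  atom 1: N, bond orders sum to 1 (valence 3) → 2 H
  atom 2: aromatic c, 3 neighbours → 0 H
  atom 3: aromatic c, 2 neighbours → 1 H
  atom 4: aromatic c, 3 neighbours → 0 H
  atom 5: C, bond orders sum to 3 (valence 4) → 1 H
  atom 6: O, bond orders sum to 2 (valence 2) → 0 H
  atom 7: aromatic c, 3 neighbours → 0 H
  atom 8: C, bond orders sum to 4 (valence 4) → 0 H
  atom 9: O, bond orders sum to 2 (valence 2) → 0 H
  atom 10: N, bond orders sum to 1 (valence 3) → 2 H
  atom 11: aromatic c, 2 neighbours → 1 H
  atom 12: aromatic c, 3 neighbours → 0 H
  atom 13: C, bond orders sum to 2 (valence 4) → 2 H
  atom 14: C, bond orders sum to 3 (valence 4) → 1 H
  atom 15: C, bond orders sum to 2 (valence 4) → 2 H
  atom 16: C, bond orders sum to 1 (valence 4) → 3 H
  atom 17: C, bond orders sum to 4 (valence 4) → 0 H
  atom 18: O, bond orders sum to 1 (valence 2) → 1 H
  atom 19: O, bond orders sum to 2 (valence 2) → 0 H
Totals → C:13, H:16, N:2, O:4.

C13H16N2O4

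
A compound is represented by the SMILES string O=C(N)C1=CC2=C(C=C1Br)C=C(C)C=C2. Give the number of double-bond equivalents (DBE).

8

Degree of unsaturation = (number of rings) + (number of π bonds).
Ring closures in the SMILES: 2.
π bonds: 6 double bonds (each 1 DoU) → 6 DoU from unsaturation.
Total DoU = 2 + 6 = 8.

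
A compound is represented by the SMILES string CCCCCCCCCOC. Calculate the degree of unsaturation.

0

Degree of unsaturation = (number of rings) + (number of π bonds).
Ring closures in the SMILES: 0.
π bonds: none → 0 DoU from unsaturation.
Total DoU = 0 + 0 = 0.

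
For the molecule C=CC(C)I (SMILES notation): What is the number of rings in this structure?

0

In SMILES, each pair of matching ring-closure digits denotes one ring-closing bond; the number of such bonds equals the number of independent rings.
Ring-closure bonds here: 0.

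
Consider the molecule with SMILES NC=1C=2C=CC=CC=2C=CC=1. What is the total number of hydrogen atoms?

Walk through each heavy atom and fill implicit hydrogens from standard valence (C 4, N 3, O 2, S 2, halogen 1):
  atom 1: N, bond orders sum to 1 (valence 3) → 2 H
  atom 2: C, bond orders sum to 4 (valence 4) → 0 H
  atom 3: C, bond orders sum to 4 (valence 4) → 0 H
  atom 4: C, bond orders sum to 3 (valence 4) → 1 H
  atom 5: C, bond orders sum to 3 (valence 4) → 1 H
  atom 6: C, bond orders sum to 3 (valence 4) → 1 H
  atom 7: C, bond orders sum to 3 (valence 4) → 1 H
  atom 8: C, bond orders sum to 4 (valence 4) → 0 H
  atom 9: C, bond orders sum to 3 (valence 4) → 1 H
  atom 10: C, bond orders sum to 3 (valence 4) → 1 H
  atom 11: C, bond orders sum to 3 (valence 4) → 1 H
Total hydrogens: 9.

9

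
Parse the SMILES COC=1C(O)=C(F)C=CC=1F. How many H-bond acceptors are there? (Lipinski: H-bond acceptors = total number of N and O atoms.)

2

N atoms: 0; O atoms: 2.
Lipinski HBA = 0 + 2 = 2.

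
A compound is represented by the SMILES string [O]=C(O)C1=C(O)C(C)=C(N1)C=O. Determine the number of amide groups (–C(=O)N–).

0

Scan the SMILES for the amide motif — none present.
Groups that are present: 1 aldehyde, 1 carboxylic acid, 1 hydroxyl.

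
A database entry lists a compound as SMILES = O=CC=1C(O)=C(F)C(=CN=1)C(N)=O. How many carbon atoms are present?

Count every carbon token in the SMILES (each C, including those in ring-closure positions and inside branches).
Carbon count: 7.

7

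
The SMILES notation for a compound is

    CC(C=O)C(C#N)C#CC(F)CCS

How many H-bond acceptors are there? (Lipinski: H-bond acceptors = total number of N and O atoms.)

2

N atoms: 1; O atoms: 1.
Lipinski HBA = 1 + 1 = 2.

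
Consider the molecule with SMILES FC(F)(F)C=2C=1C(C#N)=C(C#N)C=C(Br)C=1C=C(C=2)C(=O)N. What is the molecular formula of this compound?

Walk through each heavy atom and fill implicit hydrogens from standard valence (C 4, N 3, O 2, S 2, halogen 1):
  atom 1: F (halogen, monovalent) → 0 H
  atom 2: C, bond orders sum to 4 (valence 4) → 0 H
  atom 3: F (halogen, monovalent) → 0 H
  atom 4: F (halogen, monovalent) → 0 H
  atom 5: C, bond orders sum to 4 (valence 4) → 0 H
  atom 6: C, bond orders sum to 4 (valence 4) → 0 H
  atom 7: C, bond orders sum to 4 (valence 4) → 0 H
  atom 8: C, bond orders sum to 4 (valence 4) → 0 H
  atom 9: N, bond orders sum to 3 (valence 3) → 0 H
  atom 10: C, bond orders sum to 4 (valence 4) → 0 H
  atom 11: C, bond orders sum to 4 (valence 4) → 0 H
  atom 12: N, bond orders sum to 3 (valence 3) → 0 H
  atom 13: C, bond orders sum to 3 (valence 4) → 1 H
  atom 14: C, bond orders sum to 4 (valence 4) → 0 H
  atom 15: Br (halogen, monovalent) → 0 H
  atom 16: C, bond orders sum to 4 (valence 4) → 0 H
  atom 17: C, bond orders sum to 3 (valence 4) → 1 H
  atom 18: C, bond orders sum to 4 (valence 4) → 0 H
  atom 19: C, bond orders sum to 3 (valence 4) → 1 H
  atom 20: C, bond orders sum to 4 (valence 4) → 0 H
  atom 21: O, bond orders sum to 2 (valence 2) → 0 H
  atom 22: N, bond orders sum to 1 (valence 3) → 2 H
Totals → C:14, H:5, Br:1, F:3, N:3, O:1.

C14H5BrF3N3O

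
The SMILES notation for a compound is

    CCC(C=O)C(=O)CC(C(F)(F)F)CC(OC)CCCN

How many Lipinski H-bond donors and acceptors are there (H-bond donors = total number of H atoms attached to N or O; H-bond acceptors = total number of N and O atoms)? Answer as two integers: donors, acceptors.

Donors: find every N or O and count the H atoms it carries.
  atom 5 (O): bond orders sum to 2 → 0 H
  atom 7 (O): bond orders sum to 2 → 0 H
  atom 16 (O): bond orders sum to 2 → 0 H
  atom 21 (N): bond orders sum to 1 → 2 H
Lipinski HBD = 2.
Acceptors: N atoms = 1, O atoms = 3 → HBA = 4.

2, 4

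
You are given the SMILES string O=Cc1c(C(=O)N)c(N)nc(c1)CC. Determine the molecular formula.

Walk through each heavy atom and fill implicit hydrogens from standard valence (C 4, N 3, O 2, S 2, halogen 1); for lowercase aromatic atoms, an aromatic c carries 1 H when it has two neighbours and 0 H with three, and aromatic n carries 0 H:
  atom 1: O, bond orders sum to 2 (valence 2) → 0 H
  atom 2: C, bond orders sum to 3 (valence 4) → 1 H
  atom 3: aromatic c, 3 neighbours → 0 H
  atom 4: aromatic c, 3 neighbours → 0 H
  atom 5: C, bond orders sum to 4 (valence 4) → 0 H
  atom 6: O, bond orders sum to 2 (valence 2) → 0 H
  atom 7: N, bond orders sum to 1 (valence 3) → 2 H
  atom 8: aromatic c, 3 neighbours → 0 H
  atom 9: N, bond orders sum to 1 (valence 3) → 2 H
  atom 10: aromatic n, 2 neighbours → 0 H
  atom 11: aromatic c, 3 neighbours → 0 H
  atom 12: aromatic c, 2 neighbours → 1 H
  atom 13: C, bond orders sum to 2 (valence 4) → 2 H
  atom 14: C, bond orders sum to 1 (valence 4) → 3 H
Totals → C:9, H:11, N:3, O:2.

C9H11N3O2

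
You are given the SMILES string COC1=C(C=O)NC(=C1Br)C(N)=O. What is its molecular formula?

C7H7BrN2O3

Walk through each heavy atom and fill implicit hydrogens from standard valence (C 4, N 3, O 2, S 2, halogen 1):
  atom 1: C, bond orders sum to 1 (valence 4) → 3 H
  atom 2: O, bond orders sum to 2 (valence 2) → 0 H
  atom 3: C, bond orders sum to 4 (valence 4) → 0 H
  atom 4: C, bond orders sum to 4 (valence 4) → 0 H
  atom 5: C, bond orders sum to 3 (valence 4) → 1 H
  atom 6: O, bond orders sum to 2 (valence 2) → 0 H
  atom 7: N, bond orders sum to 2 (valence 3) → 1 H
  atom 8: C, bond orders sum to 4 (valence 4) → 0 H
  atom 9: C, bond orders sum to 4 (valence 4) → 0 H
  atom 10: Br (halogen, monovalent) → 0 H
  atom 11: C, bond orders sum to 4 (valence 4) → 0 H
  atom 12: N, bond orders sum to 1 (valence 3) → 2 H
  atom 13: O, bond orders sum to 2 (valence 2) → 0 H
Totals → C:7, H:7, Br:1, N:2, O:3.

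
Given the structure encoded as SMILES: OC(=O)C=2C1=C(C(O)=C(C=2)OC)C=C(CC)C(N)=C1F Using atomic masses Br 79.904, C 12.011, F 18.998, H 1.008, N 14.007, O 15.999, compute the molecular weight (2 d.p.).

First, the molecular formula is C14H14FNO4 (counting implicit H from valence).
  C: 14 × 12.011 = 168.154
  F: 1 × 18.998 = 18.998
  H: 14 × 1.008 = 14.112
  N: 1 × 14.007 = 14.007
  O: 4 × 15.999 = 63.996
Sum: 14×12.011 + 1×18.998 + 14×1.008 + 1×14.007 + 4×15.999 = 279.267 → 279.27 g/mol.

279.27 g/mol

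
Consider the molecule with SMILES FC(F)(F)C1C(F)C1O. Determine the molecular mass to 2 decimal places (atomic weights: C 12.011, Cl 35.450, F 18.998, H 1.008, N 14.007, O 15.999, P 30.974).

First, the molecular formula is C4H4F4O (counting implicit H from valence).
  C: 4 × 12.011 = 48.044
  F: 4 × 18.998 = 75.992
  H: 4 × 1.008 = 4.032
  O: 1 × 15.999 = 15.999
Sum: 4×12.011 + 4×18.998 + 4×1.008 + 1×15.999 = 144.067 → 144.07 g/mol.

144.07 g/mol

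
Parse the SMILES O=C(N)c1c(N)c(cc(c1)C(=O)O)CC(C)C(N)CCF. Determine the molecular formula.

C14H20FN3O3

Walk through each heavy atom and fill implicit hydrogens from standard valence (C 4, N 3, O 2, S 2, halogen 1); for lowercase aromatic atoms, an aromatic c carries 1 H when it has two neighbours and 0 H with three, and aromatic n carries 0 H:
  atom 1: O, bond orders sum to 2 (valence 2) → 0 H
  atom 2: C, bond orders sum to 4 (valence 4) → 0 H
  atom 3: N, bond orders sum to 1 (valence 3) → 2 H
  atom 4: aromatic c, 3 neighbours → 0 H
  atom 5: aromatic c, 3 neighbours → 0 H
  atom 6: N, bond orders sum to 1 (valence 3) → 2 H
  atom 7: aromatic c, 3 neighbours → 0 H
  atom 8: aromatic c, 2 neighbours → 1 H
  atom 9: aromatic c, 3 neighbours → 0 H
  atom 10: aromatic c, 2 neighbours → 1 H
  atom 11: C, bond orders sum to 4 (valence 4) → 0 H
  atom 12: O, bond orders sum to 2 (valence 2) → 0 H
  atom 13: O, bond orders sum to 1 (valence 2) → 1 H
  atom 14: C, bond orders sum to 2 (valence 4) → 2 H
  atom 15: C, bond orders sum to 3 (valence 4) → 1 H
  atom 16: C, bond orders sum to 1 (valence 4) → 3 H
  atom 17: C, bond orders sum to 3 (valence 4) → 1 H
  atom 18: N, bond orders sum to 1 (valence 3) → 2 H
  atom 19: C, bond orders sum to 2 (valence 4) → 2 H
  atom 20: C, bond orders sum to 2 (valence 4) → 2 H
  atom 21: F (halogen, monovalent) → 0 H
Totals → C:14, H:20, F:1, N:3, O:3.
In Hill order: C14H20FN3O3.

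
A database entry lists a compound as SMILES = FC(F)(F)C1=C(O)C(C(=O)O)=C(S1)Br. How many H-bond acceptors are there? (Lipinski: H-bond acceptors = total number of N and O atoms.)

N atoms: 0; O atoms: 3.
Lipinski HBA = 0 + 3 = 3.

3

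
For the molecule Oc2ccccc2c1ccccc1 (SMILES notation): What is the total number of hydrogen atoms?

Walk through each heavy atom and fill implicit hydrogens from standard valence (C 4, N 3, O 2, S 2, halogen 1); for lowercase aromatic atoms, an aromatic c carries 1 H when it has two neighbours and 0 H with three, and aromatic n carries 0 H:
  atom 1: O, bond orders sum to 1 (valence 2) → 1 H
  atom 2: aromatic c, 3 neighbours → 0 H
  atom 3: aromatic c, 2 neighbours → 1 H
  atom 4: aromatic c, 2 neighbours → 1 H
  atom 5: aromatic c, 2 neighbours → 1 H
  atom 6: aromatic c, 2 neighbours → 1 H
  atom 7: aromatic c, 3 neighbours → 0 H
  atom 8: aromatic c, 3 neighbours → 0 H
  atom 9: aromatic c, 2 neighbours → 1 H
  atom 10: aromatic c, 2 neighbours → 1 H
  atom 11: aromatic c, 2 neighbours → 1 H
  atom 12: aromatic c, 2 neighbours → 1 H
  atom 13: aromatic c, 2 neighbours → 1 H
Total hydrogens: 10.

10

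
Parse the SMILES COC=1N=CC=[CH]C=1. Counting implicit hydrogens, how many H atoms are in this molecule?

Walk through each heavy atom and fill implicit hydrogens from standard valence (C 4, N 3, O 2, S 2, halogen 1):
  atom 1: C, bond orders sum to 1 (valence 4) → 3 H
  atom 2: O, bond orders sum to 2 (valence 2) → 0 H
  atom 3: C, bond orders sum to 4 (valence 4) → 0 H
  atom 4: N, bond orders sum to 3 (valence 3) → 0 H
  atom 5: C, bond orders sum to 3 (valence 4) → 1 H
  atom 6: C, bond orders sum to 3 (valence 4) → 1 H
  atom 7: C with explicit H count 1
  atom 8: C, bond orders sum to 3 (valence 4) → 1 H
Total hydrogens: 7.

7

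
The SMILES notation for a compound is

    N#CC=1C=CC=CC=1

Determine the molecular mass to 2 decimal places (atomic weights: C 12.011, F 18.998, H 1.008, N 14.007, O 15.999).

103.12 g/mol

First, the molecular formula is C7H5N (counting implicit H from valence).
  C: 7 × 12.011 = 84.077
  H: 5 × 1.008 = 5.040
  N: 1 × 14.007 = 14.007
Sum: 7×12.011 + 5×1.008 + 1×14.007 = 103.124 → 103.12 g/mol.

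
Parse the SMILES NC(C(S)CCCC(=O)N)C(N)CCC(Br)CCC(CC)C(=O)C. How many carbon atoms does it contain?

Count every carbon token in the SMILES (each C, including those in ring-closure positions and inside branches).
Carbon count: 17.

17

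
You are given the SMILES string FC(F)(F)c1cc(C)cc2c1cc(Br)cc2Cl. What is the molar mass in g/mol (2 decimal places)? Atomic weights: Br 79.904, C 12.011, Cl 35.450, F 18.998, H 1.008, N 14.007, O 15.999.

323.54 g/mol

First, the molecular formula is C12H7BrClF3 (counting implicit H from valence).
  Br: 1 × 79.904 = 79.904
  C: 12 × 12.011 = 144.132
  Cl: 1 × 35.450 = 35.450
  F: 3 × 18.998 = 56.994
  H: 7 × 1.008 = 7.056
Sum: 1×79.904 + 12×12.011 + 1×35.450 + 3×18.998 + 7×1.008 = 323.536 → 323.54 g/mol.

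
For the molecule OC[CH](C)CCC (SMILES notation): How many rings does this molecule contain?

In SMILES, each pair of matching ring-closure digits denotes one ring-closing bond; the number of such bonds equals the number of independent rings.
Ring-closure bonds here: 0.

0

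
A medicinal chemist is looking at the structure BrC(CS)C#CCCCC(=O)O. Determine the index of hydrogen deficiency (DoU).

3

Molecular formula: C8H11BrO2S.
DoU = (2C + 2 + N − H − X) / 2, where X is the halogen count and O/S are ignored.
    = (2·8 + 2 + 0 − 11 − 1) / 2 = 6 / 2 = 3.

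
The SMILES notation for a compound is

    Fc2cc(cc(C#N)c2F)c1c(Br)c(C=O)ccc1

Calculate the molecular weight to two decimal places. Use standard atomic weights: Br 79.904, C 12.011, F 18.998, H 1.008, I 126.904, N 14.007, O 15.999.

First, the molecular formula is C14H6BrF2NO (counting implicit H from valence).
  Br: 1 × 79.904 = 79.904
  C: 14 × 12.011 = 168.154
  F: 2 × 18.998 = 37.996
  H: 6 × 1.008 = 6.048
  N: 1 × 14.007 = 14.007
  O: 1 × 15.999 = 15.999
Sum: 1×79.904 + 14×12.011 + 2×18.998 + 6×1.008 + 1×14.007 + 1×15.999 = 322.108 → 322.11 g/mol.

322.11 g/mol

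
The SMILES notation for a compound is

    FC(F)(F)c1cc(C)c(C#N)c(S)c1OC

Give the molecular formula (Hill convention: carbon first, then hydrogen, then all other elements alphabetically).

Walk through each heavy atom and fill implicit hydrogens from standard valence (C 4, N 3, O 2, S 2, halogen 1); for lowercase aromatic atoms, an aromatic c carries 1 H when it has two neighbours and 0 H with three, and aromatic n carries 0 H:
  atom 1: F (halogen, monovalent) → 0 H
  atom 2: C, bond orders sum to 4 (valence 4) → 0 H
  atom 3: F (halogen, monovalent) → 0 H
  atom 4: F (halogen, monovalent) → 0 H
  atom 5: aromatic c, 3 neighbours → 0 H
  atom 6: aromatic c, 2 neighbours → 1 H
  atom 7: aromatic c, 3 neighbours → 0 H
  atom 8: C, bond orders sum to 1 (valence 4) → 3 H
  atom 9: aromatic c, 3 neighbours → 0 H
  atom 10: C, bond orders sum to 4 (valence 4) → 0 H
  atom 11: N, bond orders sum to 3 (valence 3) → 0 H
  atom 12: aromatic c, 3 neighbours → 0 H
  atom 13: S, bond orders sum to 1 (valence 2) → 1 H
  atom 14: aromatic c, 3 neighbours → 0 H
  atom 15: O, bond orders sum to 2 (valence 2) → 0 H
  atom 16: C, bond orders sum to 1 (valence 4) → 3 H
Totals → C:10, H:8, F:3, N:1, O:1, S:1.

C10H8F3NOS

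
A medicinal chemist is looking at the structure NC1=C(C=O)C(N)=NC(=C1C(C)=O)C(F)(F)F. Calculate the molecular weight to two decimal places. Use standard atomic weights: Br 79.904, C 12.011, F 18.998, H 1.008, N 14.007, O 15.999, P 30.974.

247.18 g/mol

First, the molecular formula is C9H8F3N3O2 (counting implicit H from valence).
  C: 9 × 12.011 = 108.099
  F: 3 × 18.998 = 56.994
  H: 8 × 1.008 = 8.064
  N: 3 × 14.007 = 42.021
  O: 2 × 15.999 = 31.998
Sum: 9×12.011 + 3×18.998 + 8×1.008 + 3×14.007 + 2×15.999 = 247.176 → 247.18 g/mol.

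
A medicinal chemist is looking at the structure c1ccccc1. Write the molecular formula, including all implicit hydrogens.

Walk through each heavy atom and fill implicit hydrogens from standard valence (C 4, N 3, O 2, S 2, halogen 1); for lowercase aromatic atoms, an aromatic c carries 1 H when it has two neighbours and 0 H with three, and aromatic n carries 0 H:
  atom 1: aromatic c, 2 neighbours → 1 H
  atom 2: aromatic c, 2 neighbours → 1 H
  atom 3: aromatic c, 2 neighbours → 1 H
  atom 4: aromatic c, 2 neighbours → 1 H
  atom 5: aromatic c, 2 neighbours → 1 H
  atom 6: aromatic c, 2 neighbours → 1 H
Totals → C:6, H:6.

C6H6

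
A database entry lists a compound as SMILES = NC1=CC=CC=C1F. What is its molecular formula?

C6H6FN

Walk through each heavy atom and fill implicit hydrogens from standard valence (C 4, N 3, O 2, S 2, halogen 1):
  atom 1: N, bond orders sum to 1 (valence 3) → 2 H
  atom 2: C, bond orders sum to 4 (valence 4) → 0 H
  atom 3: C, bond orders sum to 3 (valence 4) → 1 H
  atom 4: C, bond orders sum to 3 (valence 4) → 1 H
  atom 5: C, bond orders sum to 3 (valence 4) → 1 H
  atom 6: C, bond orders sum to 3 (valence 4) → 1 H
  atom 7: C, bond orders sum to 4 (valence 4) → 0 H
  atom 8: F (halogen, monovalent) → 0 H
Totals → C:6, H:6, F:1, N:1.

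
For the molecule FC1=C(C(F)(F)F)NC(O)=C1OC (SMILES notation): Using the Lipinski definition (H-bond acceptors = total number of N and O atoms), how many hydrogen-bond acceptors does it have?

N atoms: 1; O atoms: 2.
Lipinski HBA = 1 + 2 = 3.

3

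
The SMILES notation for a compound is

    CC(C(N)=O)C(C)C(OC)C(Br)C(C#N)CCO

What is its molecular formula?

Walk through each heavy atom and fill implicit hydrogens from standard valence (C 4, N 3, O 2, S 2, halogen 1):
  atom 1: C, bond orders sum to 1 (valence 4) → 3 H
  atom 2: C, bond orders sum to 3 (valence 4) → 1 H
  atom 3: C, bond orders sum to 4 (valence 4) → 0 H
  atom 4: N, bond orders sum to 1 (valence 3) → 2 H
  atom 5: O, bond orders sum to 2 (valence 2) → 0 H
  atom 6: C, bond orders sum to 3 (valence 4) → 1 H
  atom 7: C, bond orders sum to 1 (valence 4) → 3 H
  atom 8: C, bond orders sum to 3 (valence 4) → 1 H
  atom 9: O, bond orders sum to 2 (valence 2) → 0 H
  atom 10: C, bond orders sum to 1 (valence 4) → 3 H
  atom 11: C, bond orders sum to 3 (valence 4) → 1 H
  atom 12: Br (halogen, monovalent) → 0 H
  atom 13: C, bond orders sum to 3 (valence 4) → 1 H
  atom 14: C, bond orders sum to 4 (valence 4) → 0 H
  atom 15: N, bond orders sum to 3 (valence 3) → 0 H
  atom 16: C, bond orders sum to 2 (valence 4) → 2 H
  atom 17: C, bond orders sum to 2 (valence 4) → 2 H
  atom 18: O, bond orders sum to 1 (valence 2) → 1 H
Totals → C:12, H:21, Br:1, N:2, O:3.
In Hill order: C12H21BrN2O3.

C12H21BrN2O3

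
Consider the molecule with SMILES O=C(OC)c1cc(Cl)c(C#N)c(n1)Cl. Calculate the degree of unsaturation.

7

Molecular formula: C8H4Cl2N2O2.
DoU = (2C + 2 + N − H − X) / 2, where X is the halogen count and O/S are ignored.
    = (2·8 + 2 + 2 − 4 − 2) / 2 = 14 / 2 = 7.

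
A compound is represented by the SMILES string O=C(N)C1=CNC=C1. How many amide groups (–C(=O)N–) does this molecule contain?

1

The amide motif appears at heavy-atom position 2 in the SMILES.
Amide count: 1.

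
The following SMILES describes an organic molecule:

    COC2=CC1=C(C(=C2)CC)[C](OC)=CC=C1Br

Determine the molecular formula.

Walk through each heavy atom and fill implicit hydrogens from standard valence (C 4, N 3, O 2, S 2, halogen 1):
  atom 1: C, bond orders sum to 1 (valence 4) → 3 H
  atom 2: O, bond orders sum to 2 (valence 2) → 0 H
  atom 3: C, bond orders sum to 4 (valence 4) → 0 H
  atom 4: C, bond orders sum to 3 (valence 4) → 1 H
  atom 5: C, bond orders sum to 4 (valence 4) → 0 H
  atom 6: C, bond orders sum to 4 (valence 4) → 0 H
  atom 7: C, bond orders sum to 4 (valence 4) → 0 H
  atom 8: C, bond orders sum to 3 (valence 4) → 1 H
  atom 9: C, bond orders sum to 2 (valence 4) → 2 H
  atom 10: C, bond orders sum to 1 (valence 4) → 3 H
  atom 11: C with explicit H count 0
  atom 12: O, bond orders sum to 2 (valence 2) → 0 H
  atom 13: C, bond orders sum to 1 (valence 4) → 3 H
  atom 14: C, bond orders sum to 3 (valence 4) → 1 H
  atom 15: C, bond orders sum to 3 (valence 4) → 1 H
  atom 16: C, bond orders sum to 4 (valence 4) → 0 H
  atom 17: Br (halogen, monovalent) → 0 H
Totals → C:14, H:15, Br:1, O:2.

C14H15BrO2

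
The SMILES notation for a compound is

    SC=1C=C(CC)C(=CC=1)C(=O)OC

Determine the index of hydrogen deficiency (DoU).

Molecular formula: C10H12O2S.
DoU = (2C + 2 + N − H − X) / 2, where X is the halogen count and O/S are ignored.
    = (2·10 + 2 + 0 − 12 − 0) / 2 = 10 / 2 = 5.

5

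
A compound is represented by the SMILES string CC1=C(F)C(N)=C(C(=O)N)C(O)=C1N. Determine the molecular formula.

Walk through each heavy atom and fill implicit hydrogens from standard valence (C 4, N 3, O 2, S 2, halogen 1):
  atom 1: C, bond orders sum to 1 (valence 4) → 3 H
  atom 2: C, bond orders sum to 4 (valence 4) → 0 H
  atom 3: C, bond orders sum to 4 (valence 4) → 0 H
  atom 4: F (halogen, monovalent) → 0 H
  atom 5: C, bond orders sum to 4 (valence 4) → 0 H
  atom 6: N, bond orders sum to 1 (valence 3) → 2 H
  atom 7: C, bond orders sum to 4 (valence 4) → 0 H
  atom 8: C, bond orders sum to 4 (valence 4) → 0 H
  atom 9: O, bond orders sum to 2 (valence 2) → 0 H
  atom 10: N, bond orders sum to 1 (valence 3) → 2 H
  atom 11: C, bond orders sum to 4 (valence 4) → 0 H
  atom 12: O, bond orders sum to 1 (valence 2) → 1 H
  atom 13: C, bond orders sum to 4 (valence 4) → 0 H
  atom 14: N, bond orders sum to 1 (valence 3) → 2 H
Totals → C:8, H:10, F:1, N:3, O:2.

C8H10FN3O2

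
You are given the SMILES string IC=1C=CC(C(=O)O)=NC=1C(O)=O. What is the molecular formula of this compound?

Walk through each heavy atom and fill implicit hydrogens from standard valence (C 4, N 3, O 2, S 2, halogen 1):
  atom 1: I (halogen, monovalent) → 0 H
  atom 2: C, bond orders sum to 4 (valence 4) → 0 H
  atom 3: C, bond orders sum to 3 (valence 4) → 1 H
  atom 4: C, bond orders sum to 3 (valence 4) → 1 H
  atom 5: C, bond orders sum to 4 (valence 4) → 0 H
  atom 6: C, bond orders sum to 4 (valence 4) → 0 H
  atom 7: O, bond orders sum to 2 (valence 2) → 0 H
  atom 8: O, bond orders sum to 1 (valence 2) → 1 H
  atom 9: N, bond orders sum to 3 (valence 3) → 0 H
  atom 10: C, bond orders sum to 4 (valence 4) → 0 H
  atom 11: C, bond orders sum to 4 (valence 4) → 0 H
  atom 12: O, bond orders sum to 1 (valence 2) → 1 H
  atom 13: O, bond orders sum to 2 (valence 2) → 0 H
Totals → C:7, H:4, I:1, N:1, O:4.
In Hill order: C7H4INO4.

C7H4INO4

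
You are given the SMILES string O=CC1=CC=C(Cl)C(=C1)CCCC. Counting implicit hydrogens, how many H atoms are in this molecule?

Walk through each heavy atom and fill implicit hydrogens from standard valence (C 4, N 3, O 2, S 2, halogen 1):
  atom 1: O, bond orders sum to 2 (valence 2) → 0 H
  atom 2: C, bond orders sum to 3 (valence 4) → 1 H
  atom 3: C, bond orders sum to 4 (valence 4) → 0 H
  atom 4: C, bond orders sum to 3 (valence 4) → 1 H
  atom 5: C, bond orders sum to 3 (valence 4) → 1 H
  atom 6: C, bond orders sum to 4 (valence 4) → 0 H
  atom 7: Cl (halogen, monovalent) → 0 H
  atom 8: C, bond orders sum to 4 (valence 4) → 0 H
  atom 9: C, bond orders sum to 3 (valence 4) → 1 H
  atom 10: C, bond orders sum to 2 (valence 4) → 2 H
  atom 11: C, bond orders sum to 2 (valence 4) → 2 H
  atom 12: C, bond orders sum to 2 (valence 4) → 2 H
  atom 13: C, bond orders sum to 1 (valence 4) → 3 H
Total hydrogens: 13.

13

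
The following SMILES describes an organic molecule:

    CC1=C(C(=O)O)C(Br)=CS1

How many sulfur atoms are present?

Scan the SMILES for S atoms (remember two-letter symbols like Cl and Br are single atoms).
Sulfur count: 1.

1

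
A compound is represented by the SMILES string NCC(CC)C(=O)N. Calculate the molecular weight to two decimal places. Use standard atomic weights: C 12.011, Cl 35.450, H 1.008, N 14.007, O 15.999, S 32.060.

116.16 g/mol

First, the molecular formula is C5H12N2O (counting implicit H from valence).
  C: 5 × 12.011 = 60.055
  H: 12 × 1.008 = 12.096
  N: 2 × 14.007 = 28.014
  O: 1 × 15.999 = 15.999
Sum: 5×12.011 + 12×1.008 + 2×14.007 + 1×15.999 = 116.164 → 116.16 g/mol.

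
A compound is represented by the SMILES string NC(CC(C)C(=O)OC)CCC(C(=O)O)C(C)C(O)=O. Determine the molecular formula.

Walk through each heavy atom and fill implicit hydrogens from standard valence (C 4, N 3, O 2, S 2, halogen 1):
  atom 1: N, bond orders sum to 1 (valence 3) → 2 H
  atom 2: C, bond orders sum to 3 (valence 4) → 1 H
  atom 3: C, bond orders sum to 2 (valence 4) → 2 H
  atom 4: C, bond orders sum to 3 (valence 4) → 1 H
  atom 5: C, bond orders sum to 1 (valence 4) → 3 H
  atom 6: C, bond orders sum to 4 (valence 4) → 0 H
  atom 7: O, bond orders sum to 2 (valence 2) → 0 H
  atom 8: O, bond orders sum to 2 (valence 2) → 0 H
  atom 9: C, bond orders sum to 1 (valence 4) → 3 H
  atom 10: C, bond orders sum to 2 (valence 4) → 2 H
  atom 11: C, bond orders sum to 2 (valence 4) → 2 H
  atom 12: C, bond orders sum to 3 (valence 4) → 1 H
  atom 13: C, bond orders sum to 4 (valence 4) → 0 H
  atom 14: O, bond orders sum to 2 (valence 2) → 0 H
  atom 15: O, bond orders sum to 1 (valence 2) → 1 H
  atom 16: C, bond orders sum to 3 (valence 4) → 1 H
  atom 17: C, bond orders sum to 1 (valence 4) → 3 H
  atom 18: C, bond orders sum to 4 (valence 4) → 0 H
  atom 19: O, bond orders sum to 1 (valence 2) → 1 H
  atom 20: O, bond orders sum to 2 (valence 2) → 0 H
Totals → C:13, H:23, N:1, O:6.
In Hill order: C13H23NO6.

C13H23NO6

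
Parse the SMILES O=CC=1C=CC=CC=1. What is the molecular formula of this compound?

C7H6O

Walk through each heavy atom and fill implicit hydrogens from standard valence (C 4, N 3, O 2, S 2, halogen 1):
  atom 1: O, bond orders sum to 2 (valence 2) → 0 H
  atom 2: C, bond orders sum to 3 (valence 4) → 1 H
  atom 3: C, bond orders sum to 4 (valence 4) → 0 H
  atom 4: C, bond orders sum to 3 (valence 4) → 1 H
  atom 5: C, bond orders sum to 3 (valence 4) → 1 H
  atom 6: C, bond orders sum to 3 (valence 4) → 1 H
  atom 7: C, bond orders sum to 3 (valence 4) → 1 H
  atom 8: C, bond orders sum to 3 (valence 4) → 1 H
Totals → C:7, H:6, O:1.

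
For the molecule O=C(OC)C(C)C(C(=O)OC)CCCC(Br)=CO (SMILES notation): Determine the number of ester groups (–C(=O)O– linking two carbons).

2

The ester motif appears at heavy-atom positions 2, 8 in the SMILES.
Other groups present: 1 alkene, 1 hydroxyl.
Ester count: 2.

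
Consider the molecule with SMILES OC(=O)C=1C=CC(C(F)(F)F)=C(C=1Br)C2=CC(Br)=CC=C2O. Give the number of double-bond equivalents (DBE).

Molecular formula: C14H7Br2F3O3.
DoU = (2C + 2 + N − H − X) / 2, where X is the halogen count and O/S are ignored.
    = (2·14 + 2 + 0 − 7 − 5) / 2 = 18 / 2 = 9.

9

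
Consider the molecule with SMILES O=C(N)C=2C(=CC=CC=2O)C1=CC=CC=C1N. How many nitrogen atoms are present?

Scan the SMILES for N atoms (remember two-letter symbols like Cl and Br are single atoms).
Nitrogen count: 2.

2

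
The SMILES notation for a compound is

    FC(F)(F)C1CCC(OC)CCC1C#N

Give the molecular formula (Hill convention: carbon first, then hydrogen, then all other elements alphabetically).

Walk through each heavy atom and fill implicit hydrogens from standard valence (C 4, N 3, O 2, S 2, halogen 1):
  atom 1: F (halogen, monovalent) → 0 H
  atom 2: C, bond orders sum to 4 (valence 4) → 0 H
  atom 3: F (halogen, monovalent) → 0 H
  atom 4: F (halogen, monovalent) → 0 H
  atom 5: C, bond orders sum to 3 (valence 4) → 1 H
  atom 6: C, bond orders sum to 2 (valence 4) → 2 H
  atom 7: C, bond orders sum to 2 (valence 4) → 2 H
  atom 8: C, bond orders sum to 3 (valence 4) → 1 H
  atom 9: O, bond orders sum to 2 (valence 2) → 0 H
  atom 10: C, bond orders sum to 1 (valence 4) → 3 H
  atom 11: C, bond orders sum to 2 (valence 4) → 2 H
  atom 12: C, bond orders sum to 2 (valence 4) → 2 H
  atom 13: C, bond orders sum to 3 (valence 4) → 1 H
  atom 14: C, bond orders sum to 4 (valence 4) → 0 H
  atom 15: N, bond orders sum to 3 (valence 3) → 0 H
Totals → C:10, H:14, F:3, N:1, O:1.

C10H14F3NO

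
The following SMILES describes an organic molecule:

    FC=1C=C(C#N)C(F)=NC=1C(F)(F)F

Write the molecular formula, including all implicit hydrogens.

Walk through each heavy atom and fill implicit hydrogens from standard valence (C 4, N 3, O 2, S 2, halogen 1):
  atom 1: F (halogen, monovalent) → 0 H
  atom 2: C, bond orders sum to 4 (valence 4) → 0 H
  atom 3: C, bond orders sum to 3 (valence 4) → 1 H
  atom 4: C, bond orders sum to 4 (valence 4) → 0 H
  atom 5: C, bond orders sum to 4 (valence 4) → 0 H
  atom 6: N, bond orders sum to 3 (valence 3) → 0 H
  atom 7: C, bond orders sum to 4 (valence 4) → 0 H
  atom 8: F (halogen, monovalent) → 0 H
  atom 9: N, bond orders sum to 3 (valence 3) → 0 H
  atom 10: C, bond orders sum to 4 (valence 4) → 0 H
  atom 11: C, bond orders sum to 4 (valence 4) → 0 H
  atom 12: F (halogen, monovalent) → 0 H
  atom 13: F (halogen, monovalent) → 0 H
  atom 14: F (halogen, monovalent) → 0 H
Totals → C:7, H:1, F:5, N:2.

C7HF5N2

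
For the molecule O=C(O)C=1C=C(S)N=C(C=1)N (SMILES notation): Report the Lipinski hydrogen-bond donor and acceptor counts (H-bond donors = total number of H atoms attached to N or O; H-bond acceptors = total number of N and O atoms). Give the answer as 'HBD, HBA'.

3, 4

Donors: find every N or O and count the H atoms it carries.
  atom 1 (O): bond orders sum to 2 → 0 H
  atom 3 (O): bond orders sum to 1 → 1 H
  atom 8 (N): bond orders sum to 3 → 0 H
  atom 11 (N): bond orders sum to 1 → 2 H
Lipinski HBD = 3.
Acceptors: N atoms = 2, O atoms = 2 → HBA = 4.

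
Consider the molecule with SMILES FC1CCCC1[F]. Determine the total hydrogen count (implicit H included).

Walk through each heavy atom and fill implicit hydrogens from standard valence (C 4, N 3, O 2, S 2, halogen 1):
  atom 1: F (halogen, monovalent) → 0 H
  atom 2: C, bond orders sum to 3 (valence 4) → 1 H
  atom 3: C, bond orders sum to 2 (valence 4) → 2 H
  atom 4: C, bond orders sum to 2 (valence 4) → 2 H
  atom 5: C, bond orders sum to 2 (valence 4) → 2 H
  atom 6: C, bond orders sum to 3 (valence 4) → 1 H
  atom 7: F with explicit H count 0
Total hydrogens: 8.

8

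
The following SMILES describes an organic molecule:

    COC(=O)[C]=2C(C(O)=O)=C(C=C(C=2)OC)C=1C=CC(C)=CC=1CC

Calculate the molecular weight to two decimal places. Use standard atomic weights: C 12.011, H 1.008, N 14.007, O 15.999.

328.36 g/mol

First, the molecular formula is C19H20O5 (counting implicit H from valence).
  C: 19 × 12.011 = 228.209
  H: 20 × 1.008 = 20.160
  O: 5 × 15.999 = 79.995
Sum: 19×12.011 + 20×1.008 + 5×15.999 = 328.364 → 328.36 g/mol.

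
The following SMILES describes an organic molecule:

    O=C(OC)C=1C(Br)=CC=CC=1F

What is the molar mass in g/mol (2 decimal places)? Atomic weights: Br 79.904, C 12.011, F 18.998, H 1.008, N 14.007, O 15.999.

First, the molecular formula is C8H6BrFO2 (counting implicit H from valence).
  Br: 1 × 79.904 = 79.904
  C: 8 × 12.011 = 96.088
  F: 1 × 18.998 = 18.998
  H: 6 × 1.008 = 6.048
  O: 2 × 15.999 = 31.998
Sum: 1×79.904 + 8×12.011 + 1×18.998 + 6×1.008 + 2×15.999 = 233.036 → 233.04 g/mol.

233.04 g/mol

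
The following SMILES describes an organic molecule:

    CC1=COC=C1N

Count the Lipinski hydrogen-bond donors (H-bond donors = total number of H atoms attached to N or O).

2

Donors: find every N or O and count the H atoms it carries.
  atom 4 (O): bond orders sum to 2 → 0 H
  atom 7 (N): bond orders sum to 1 → 2 H
Lipinski HBD = 2.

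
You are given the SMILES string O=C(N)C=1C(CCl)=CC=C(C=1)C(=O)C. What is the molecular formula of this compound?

C10H10ClNO2

Walk through each heavy atom and fill implicit hydrogens from standard valence (C 4, N 3, O 2, S 2, halogen 1):
  atom 1: O, bond orders sum to 2 (valence 2) → 0 H
  atom 2: C, bond orders sum to 4 (valence 4) → 0 H
  atom 3: N, bond orders sum to 1 (valence 3) → 2 H
  atom 4: C, bond orders sum to 4 (valence 4) → 0 H
  atom 5: C, bond orders sum to 4 (valence 4) → 0 H
  atom 6: C, bond orders sum to 2 (valence 4) → 2 H
  atom 7: Cl (halogen, monovalent) → 0 H
  atom 8: C, bond orders sum to 3 (valence 4) → 1 H
  atom 9: C, bond orders sum to 3 (valence 4) → 1 H
  atom 10: C, bond orders sum to 4 (valence 4) → 0 H
  atom 11: C, bond orders sum to 3 (valence 4) → 1 H
  atom 12: C, bond orders sum to 4 (valence 4) → 0 H
  atom 13: O, bond orders sum to 2 (valence 2) → 0 H
  atom 14: C, bond orders sum to 1 (valence 4) → 3 H
Totals → C:10, H:10, Cl:1, N:1, O:2.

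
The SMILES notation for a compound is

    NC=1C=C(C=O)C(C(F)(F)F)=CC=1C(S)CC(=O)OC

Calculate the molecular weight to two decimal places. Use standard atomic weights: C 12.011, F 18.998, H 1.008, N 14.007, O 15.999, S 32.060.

First, the molecular formula is C12H12F3NO3S (counting implicit H from valence).
  C: 12 × 12.011 = 144.132
  F: 3 × 18.998 = 56.994
  H: 12 × 1.008 = 12.096
  N: 1 × 14.007 = 14.007
  O: 3 × 15.999 = 47.997
  S: 1 × 32.060 = 32.060
Sum: 12×12.011 + 3×18.998 + 12×1.008 + 1×14.007 + 3×15.999 + 1×32.060 = 307.286 → 307.29 g/mol.

307.29 g/mol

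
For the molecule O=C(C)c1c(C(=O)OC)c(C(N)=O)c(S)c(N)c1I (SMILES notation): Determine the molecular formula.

Walk through each heavy atom and fill implicit hydrogens from standard valence (C 4, N 3, O 2, S 2, halogen 1); for lowercase aromatic atoms, an aromatic c carries 1 H when it has two neighbours and 0 H with three, and aromatic n carries 0 H:
  atom 1: O, bond orders sum to 2 (valence 2) → 0 H
  atom 2: C, bond orders sum to 4 (valence 4) → 0 H
  atom 3: C, bond orders sum to 1 (valence 4) → 3 H
  atom 4: aromatic c, 3 neighbours → 0 H
  atom 5: aromatic c, 3 neighbours → 0 H
  atom 6: C, bond orders sum to 4 (valence 4) → 0 H
  atom 7: O, bond orders sum to 2 (valence 2) → 0 H
  atom 8: O, bond orders sum to 2 (valence 2) → 0 H
  atom 9: C, bond orders sum to 1 (valence 4) → 3 H
  atom 10: aromatic c, 3 neighbours → 0 H
  atom 11: C, bond orders sum to 4 (valence 4) → 0 H
  atom 12: N, bond orders sum to 1 (valence 3) → 2 H
  atom 13: O, bond orders sum to 2 (valence 2) → 0 H
  atom 14: aromatic c, 3 neighbours → 0 H
  atom 15: S, bond orders sum to 1 (valence 2) → 1 H
  atom 16: aromatic c, 3 neighbours → 0 H
  atom 17: N, bond orders sum to 1 (valence 3) → 2 H
  atom 18: aromatic c, 3 neighbours → 0 H
  atom 19: I (halogen, monovalent) → 0 H
Totals → C:11, H:11, I:1, N:2, O:4, S:1.

C11H11IN2O4S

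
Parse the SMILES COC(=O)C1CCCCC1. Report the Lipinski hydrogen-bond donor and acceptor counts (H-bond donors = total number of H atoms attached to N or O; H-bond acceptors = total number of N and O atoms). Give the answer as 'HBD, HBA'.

0, 2

Donors: find every N or O and count the H atoms it carries.
  atom 2 (O): bond orders sum to 2 → 0 H
  atom 4 (O): bond orders sum to 2 → 0 H
Lipinski HBD = 0.
Acceptors: N atoms = 0, O atoms = 2 → HBA = 2.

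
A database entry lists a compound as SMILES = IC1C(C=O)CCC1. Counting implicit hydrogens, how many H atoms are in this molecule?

Walk through each heavy atom and fill implicit hydrogens from standard valence (C 4, N 3, O 2, S 2, halogen 1):
  atom 1: I (halogen, monovalent) → 0 H
  atom 2: C, bond orders sum to 3 (valence 4) → 1 H
  atom 3: C, bond orders sum to 3 (valence 4) → 1 H
  atom 4: C, bond orders sum to 3 (valence 4) → 1 H
  atom 5: O, bond orders sum to 2 (valence 2) → 0 H
  atom 6: C, bond orders sum to 2 (valence 4) → 2 H
  atom 7: C, bond orders sum to 2 (valence 4) → 2 H
  atom 8: C, bond orders sum to 2 (valence 4) → 2 H
Total hydrogens: 9.

9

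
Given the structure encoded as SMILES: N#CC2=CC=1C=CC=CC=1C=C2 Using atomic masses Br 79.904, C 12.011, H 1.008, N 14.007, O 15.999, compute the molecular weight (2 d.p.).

First, the molecular formula is C11H7N (counting implicit H from valence).
  C: 11 × 12.011 = 132.121
  H: 7 × 1.008 = 7.056
  N: 1 × 14.007 = 14.007
Sum: 11×12.011 + 7×1.008 + 1×14.007 = 153.184 → 153.18 g/mol.

153.18 g/mol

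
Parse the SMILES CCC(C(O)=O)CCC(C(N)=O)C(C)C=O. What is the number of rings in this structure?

In SMILES, each pair of matching ring-closure digits denotes one ring-closing bond; the number of such bonds equals the number of independent rings.
Ring-closure bonds here: 0.

0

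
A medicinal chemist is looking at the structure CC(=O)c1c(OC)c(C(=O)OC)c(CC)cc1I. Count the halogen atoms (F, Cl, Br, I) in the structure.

Halogen atoms appear at heavy-atom position 18 (1×I).
Other groups present: 1 ester, 1 ether, 1 ketone.
Halogen count: 1.

1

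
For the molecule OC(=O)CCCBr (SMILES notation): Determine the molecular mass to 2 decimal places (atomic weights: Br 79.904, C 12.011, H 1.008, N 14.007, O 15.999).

167.00 g/mol

First, the molecular formula is C4H7BrO2 (counting implicit H from valence).
  Br: 1 × 79.904 = 79.904
  C: 4 × 12.011 = 48.044
  H: 7 × 1.008 = 7.056
  O: 2 × 15.999 = 31.998
Sum: 1×79.904 + 4×12.011 + 7×1.008 + 2×15.999 = 167.002 → 167.00 g/mol.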